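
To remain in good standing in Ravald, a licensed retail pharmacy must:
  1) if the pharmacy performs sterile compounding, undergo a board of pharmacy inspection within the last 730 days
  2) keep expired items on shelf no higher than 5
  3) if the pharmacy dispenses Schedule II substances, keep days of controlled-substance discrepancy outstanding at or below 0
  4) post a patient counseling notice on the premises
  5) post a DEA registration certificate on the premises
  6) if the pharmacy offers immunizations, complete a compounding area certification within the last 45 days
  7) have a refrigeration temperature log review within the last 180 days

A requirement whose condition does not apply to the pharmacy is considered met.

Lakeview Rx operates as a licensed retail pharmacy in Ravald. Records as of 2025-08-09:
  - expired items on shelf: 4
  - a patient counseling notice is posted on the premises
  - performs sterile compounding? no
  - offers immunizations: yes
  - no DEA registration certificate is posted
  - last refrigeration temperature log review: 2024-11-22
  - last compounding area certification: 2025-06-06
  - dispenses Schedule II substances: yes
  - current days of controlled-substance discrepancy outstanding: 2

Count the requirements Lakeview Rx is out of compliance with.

1. condition 'performs sterile compounding' does not hold → requirement n/a → met
2. expired items on shelf 4 ≤ 5 → met
3. condition 'dispenses Schedule II substances' holds; days of controlled-substance discrepancy outstanding 2 > 0 → not met
4. patient counseling notice present → met
5. DEA registration certificate absent → not met
6. condition 'offers immunizations' holds; compounding area certification 64 days ago vs limit 45 → not met
7. refrigeration temperature log review 260 days ago vs limit 180 → not met
Not met: 4 of 7

4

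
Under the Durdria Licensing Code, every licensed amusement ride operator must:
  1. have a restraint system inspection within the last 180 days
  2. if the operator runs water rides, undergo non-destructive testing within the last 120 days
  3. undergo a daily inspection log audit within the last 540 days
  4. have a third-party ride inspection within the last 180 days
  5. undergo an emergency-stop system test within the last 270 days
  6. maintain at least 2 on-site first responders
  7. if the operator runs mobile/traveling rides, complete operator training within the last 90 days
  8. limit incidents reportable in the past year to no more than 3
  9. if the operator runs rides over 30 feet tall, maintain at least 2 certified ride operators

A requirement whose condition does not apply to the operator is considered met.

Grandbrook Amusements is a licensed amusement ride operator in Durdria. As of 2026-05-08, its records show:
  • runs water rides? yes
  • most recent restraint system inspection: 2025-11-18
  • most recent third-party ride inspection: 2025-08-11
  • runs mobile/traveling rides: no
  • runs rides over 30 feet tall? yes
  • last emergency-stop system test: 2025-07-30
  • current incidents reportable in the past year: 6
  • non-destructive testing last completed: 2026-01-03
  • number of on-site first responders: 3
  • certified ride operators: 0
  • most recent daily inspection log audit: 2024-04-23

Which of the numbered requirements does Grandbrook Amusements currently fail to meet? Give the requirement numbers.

1. restraint system inspection 171 days ago vs limit 180 → met
2. condition 'runs water rides' holds; non-destructive testing 125 days ago vs limit 120 → not met
3. daily inspection log audit 745 days ago vs limit 540 → not met
4. third-party ride inspection 270 days ago vs limit 180 → not met
5. emergency-stop system test 282 days ago vs limit 270 → not met
6. on-site first responders 3 ≥ 2 → met
7. condition 'runs mobile/traveling rides' does not hold → requirement n/a → met
8. incidents reportable in the past year 6 > 3 → not met
9. condition 'runs rides over 30 feet tall' holds; certified ride operators 0 < 2 → not met
Not met: 2, 3, 4, 5, 8, 9

2, 3, 4, 5, 8, 9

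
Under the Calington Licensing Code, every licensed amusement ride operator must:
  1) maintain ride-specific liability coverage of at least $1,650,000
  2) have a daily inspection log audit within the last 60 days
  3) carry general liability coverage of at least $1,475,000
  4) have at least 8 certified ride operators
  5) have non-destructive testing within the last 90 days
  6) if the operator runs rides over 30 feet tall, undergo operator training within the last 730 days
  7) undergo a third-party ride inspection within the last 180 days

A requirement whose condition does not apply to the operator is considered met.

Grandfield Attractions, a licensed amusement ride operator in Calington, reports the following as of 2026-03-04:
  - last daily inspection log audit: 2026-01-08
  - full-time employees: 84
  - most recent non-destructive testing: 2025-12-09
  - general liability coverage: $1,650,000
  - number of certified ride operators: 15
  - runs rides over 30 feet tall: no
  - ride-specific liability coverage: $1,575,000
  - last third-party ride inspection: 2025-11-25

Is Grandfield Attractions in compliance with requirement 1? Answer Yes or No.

No

1. ride-specific liability coverage $1,575,000 < $1,650,000 → not met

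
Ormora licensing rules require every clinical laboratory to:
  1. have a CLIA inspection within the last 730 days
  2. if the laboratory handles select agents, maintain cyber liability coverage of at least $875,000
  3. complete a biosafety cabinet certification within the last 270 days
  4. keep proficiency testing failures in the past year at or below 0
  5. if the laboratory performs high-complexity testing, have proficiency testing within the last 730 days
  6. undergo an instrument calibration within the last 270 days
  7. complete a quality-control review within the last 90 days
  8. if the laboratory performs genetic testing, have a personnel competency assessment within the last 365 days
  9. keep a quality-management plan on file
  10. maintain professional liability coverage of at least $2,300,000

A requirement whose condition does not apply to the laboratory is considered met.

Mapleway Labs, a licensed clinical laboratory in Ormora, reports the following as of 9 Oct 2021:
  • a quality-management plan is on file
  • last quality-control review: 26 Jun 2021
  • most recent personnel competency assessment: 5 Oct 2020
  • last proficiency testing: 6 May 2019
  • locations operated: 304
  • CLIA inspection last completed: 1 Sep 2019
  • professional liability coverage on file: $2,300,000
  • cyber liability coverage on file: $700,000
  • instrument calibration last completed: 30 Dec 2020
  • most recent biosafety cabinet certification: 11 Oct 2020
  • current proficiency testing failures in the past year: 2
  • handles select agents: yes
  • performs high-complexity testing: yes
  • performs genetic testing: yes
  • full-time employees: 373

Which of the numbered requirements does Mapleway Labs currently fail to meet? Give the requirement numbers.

1, 2, 3, 4, 5, 6, 7, 8

1. CLIA inspection 769 days ago vs limit 730 → not met
2. condition 'handles select agents' holds; cyber liability coverage $700,000 < $875,000 → not met
3. biosafety cabinet certification 363 days ago vs limit 270 → not met
4. proficiency testing failures in the past year 2 > 0 → not met
5. condition 'performs high-complexity testing' holds; proficiency testing 887 days ago vs limit 730 → not met
6. instrument calibration 283 days ago vs limit 270 → not met
7. quality-control review 105 days ago vs limit 90 → not met
8. condition 'performs genetic testing' holds; personnel competency assessment 369 days ago vs limit 365 → not met
9. quality-management plan present → met
10. professional liability coverage $2,300,000 ≥ $2,300,000 → met
Not met: 1, 2, 3, 4, 5, 6, 7, 8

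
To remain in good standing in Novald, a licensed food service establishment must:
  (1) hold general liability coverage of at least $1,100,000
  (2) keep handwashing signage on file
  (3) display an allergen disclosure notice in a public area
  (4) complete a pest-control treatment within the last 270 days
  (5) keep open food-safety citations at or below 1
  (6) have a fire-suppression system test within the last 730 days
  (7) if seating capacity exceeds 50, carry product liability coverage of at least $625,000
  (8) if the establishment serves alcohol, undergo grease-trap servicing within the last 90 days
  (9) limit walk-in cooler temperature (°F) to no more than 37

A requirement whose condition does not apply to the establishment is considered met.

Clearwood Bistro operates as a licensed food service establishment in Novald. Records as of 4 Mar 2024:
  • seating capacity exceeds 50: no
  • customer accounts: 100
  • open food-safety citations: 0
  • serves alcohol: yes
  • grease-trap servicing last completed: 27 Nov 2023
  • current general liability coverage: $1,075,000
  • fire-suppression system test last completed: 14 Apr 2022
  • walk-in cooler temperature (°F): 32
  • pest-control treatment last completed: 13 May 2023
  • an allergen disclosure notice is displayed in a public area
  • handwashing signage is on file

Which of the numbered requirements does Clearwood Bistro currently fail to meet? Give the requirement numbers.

1. general liability coverage $1,075,000 < $1,100,000 → not met
2. handwashing signage present → met
3. allergen disclosure notice present → met
4. pest-control treatment 296 days ago vs limit 270 → not met
5. open food-safety citations 0 ≤ 1 → met
6. fire-suppression system test 690 days ago vs limit 730 → met
7. condition 'seating capacity exceeds 50' does not hold → requirement n/a → met
8. condition 'serves alcohol' holds; grease-trap servicing 98 days ago vs limit 90 → not met
9. walk-in cooler temperature (°F) 32 ≤ 37 → met
Not met: 1, 4, 8

1, 4, 8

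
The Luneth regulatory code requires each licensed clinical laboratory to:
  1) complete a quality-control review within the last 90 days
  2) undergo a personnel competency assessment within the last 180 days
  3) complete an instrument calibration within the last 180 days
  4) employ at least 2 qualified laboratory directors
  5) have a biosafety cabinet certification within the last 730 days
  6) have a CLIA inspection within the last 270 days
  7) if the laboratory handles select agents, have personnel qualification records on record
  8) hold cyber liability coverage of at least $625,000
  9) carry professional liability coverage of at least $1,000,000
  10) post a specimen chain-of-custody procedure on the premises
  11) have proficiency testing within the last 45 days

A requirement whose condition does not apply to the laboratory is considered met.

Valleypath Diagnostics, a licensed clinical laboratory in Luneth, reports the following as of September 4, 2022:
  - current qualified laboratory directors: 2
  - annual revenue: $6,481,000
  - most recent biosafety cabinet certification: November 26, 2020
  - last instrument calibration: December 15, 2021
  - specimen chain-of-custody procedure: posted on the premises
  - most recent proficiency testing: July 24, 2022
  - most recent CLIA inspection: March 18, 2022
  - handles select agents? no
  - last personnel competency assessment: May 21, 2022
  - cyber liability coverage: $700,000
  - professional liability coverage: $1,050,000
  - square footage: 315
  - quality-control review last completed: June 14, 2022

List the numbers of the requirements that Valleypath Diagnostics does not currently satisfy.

1. quality-control review 82 days ago vs limit 90 → met
2. personnel competency assessment 106 days ago vs limit 180 → met
3. instrument calibration 263 days ago vs limit 180 → not met
4. qualified laboratory directors 2 ≥ 2 → met
5. biosafety cabinet certification 647 days ago vs limit 730 → met
6. CLIA inspection 170 days ago vs limit 270 → met
7. condition 'handles select agents' does not hold → requirement n/a → met
8. cyber liability coverage $700,000 ≥ $625,000 → met
9. professional liability coverage $1,050,000 ≥ $1,000,000 → met
10. specimen chain-of-custody procedure present → met
11. proficiency testing 42 days ago vs limit 45 → met
Not met: 3

3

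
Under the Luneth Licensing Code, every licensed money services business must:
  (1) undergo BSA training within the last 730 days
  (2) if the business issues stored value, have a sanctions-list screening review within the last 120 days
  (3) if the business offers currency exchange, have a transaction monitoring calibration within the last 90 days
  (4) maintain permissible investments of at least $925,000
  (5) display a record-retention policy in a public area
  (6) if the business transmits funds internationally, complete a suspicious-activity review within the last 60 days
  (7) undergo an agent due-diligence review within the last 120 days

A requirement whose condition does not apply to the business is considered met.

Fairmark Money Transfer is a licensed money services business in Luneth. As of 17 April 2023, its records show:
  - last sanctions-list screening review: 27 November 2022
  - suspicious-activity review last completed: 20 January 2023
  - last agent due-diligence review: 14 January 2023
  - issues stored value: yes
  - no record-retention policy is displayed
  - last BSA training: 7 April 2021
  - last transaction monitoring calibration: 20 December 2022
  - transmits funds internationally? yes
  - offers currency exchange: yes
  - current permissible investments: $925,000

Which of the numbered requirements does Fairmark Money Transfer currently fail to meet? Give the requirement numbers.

1. BSA training 740 days ago vs limit 730 → not met
2. condition 'issues stored value' holds; sanctions-list screening review 141 days ago vs limit 120 → not met
3. condition 'offers currency exchange' holds; transaction monitoring calibration 118 days ago vs limit 90 → not met
4. permissible investments $925,000 ≥ $925,000 → met
5. record-retention policy absent → not met
6. condition 'transmits funds internationally' holds; suspicious-activity review 87 days ago vs limit 60 → not met
7. agent due-diligence review 93 days ago vs limit 120 → met
Not met: 1, 2, 3, 5, 6

1, 2, 3, 5, 6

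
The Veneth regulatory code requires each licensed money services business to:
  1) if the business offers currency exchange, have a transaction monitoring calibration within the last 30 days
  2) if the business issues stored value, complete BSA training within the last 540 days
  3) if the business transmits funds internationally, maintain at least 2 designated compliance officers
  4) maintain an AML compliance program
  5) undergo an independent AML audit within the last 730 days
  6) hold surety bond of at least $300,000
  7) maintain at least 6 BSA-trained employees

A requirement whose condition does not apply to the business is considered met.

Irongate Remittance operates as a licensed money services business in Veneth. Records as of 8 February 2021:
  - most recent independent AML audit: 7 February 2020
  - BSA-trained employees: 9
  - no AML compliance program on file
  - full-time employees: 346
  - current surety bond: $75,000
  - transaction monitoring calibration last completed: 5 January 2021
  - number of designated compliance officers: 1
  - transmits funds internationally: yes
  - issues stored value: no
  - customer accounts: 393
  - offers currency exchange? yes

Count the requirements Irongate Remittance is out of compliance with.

1. condition 'offers currency exchange' holds; transaction monitoring calibration 34 days ago vs limit 30 → not met
2. condition 'issues stored value' does not hold → requirement n/a → met
3. condition 'transmits funds internationally' holds; designated compliance officers 1 < 2 → not met
4. AML compliance program absent → not met
5. independent AML audit 367 days ago vs limit 730 → met
6. surety bond $75,000 < $300,000 → not met
7. BSA-trained employees 9 ≥ 6 → met
Not met: 4 of 7

4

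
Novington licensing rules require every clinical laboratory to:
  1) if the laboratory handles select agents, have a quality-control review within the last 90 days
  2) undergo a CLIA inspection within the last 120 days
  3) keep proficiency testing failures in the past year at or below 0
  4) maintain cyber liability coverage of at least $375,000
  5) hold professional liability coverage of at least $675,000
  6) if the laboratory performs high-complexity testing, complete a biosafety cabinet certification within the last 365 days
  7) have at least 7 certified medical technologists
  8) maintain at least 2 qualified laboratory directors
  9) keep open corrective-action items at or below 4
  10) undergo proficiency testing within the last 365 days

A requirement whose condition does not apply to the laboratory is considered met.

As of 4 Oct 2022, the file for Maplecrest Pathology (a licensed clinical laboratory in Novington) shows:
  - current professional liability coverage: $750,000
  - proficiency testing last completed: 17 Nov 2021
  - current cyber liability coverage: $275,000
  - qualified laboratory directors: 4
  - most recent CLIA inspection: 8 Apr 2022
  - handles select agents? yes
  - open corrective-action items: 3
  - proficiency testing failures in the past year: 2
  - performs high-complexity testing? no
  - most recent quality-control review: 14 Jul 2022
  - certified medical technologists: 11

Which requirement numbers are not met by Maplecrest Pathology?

2, 3, 4

1. condition 'handles select agents' holds; quality-control review 82 days ago vs limit 90 → met
2. CLIA inspection 179 days ago vs limit 120 → not met
3. proficiency testing failures in the past year 2 > 0 → not met
4. cyber liability coverage $275,000 < $375,000 → not met
5. professional liability coverage $750,000 ≥ $675,000 → met
6. condition 'performs high-complexity testing' does not hold → requirement n/a → met
7. certified medical technologists 11 ≥ 7 → met
8. qualified laboratory directors 4 ≥ 2 → met
9. open corrective-action items 3 ≤ 4 → met
10. proficiency testing 321 days ago vs limit 365 → met
Not met: 2, 3, 4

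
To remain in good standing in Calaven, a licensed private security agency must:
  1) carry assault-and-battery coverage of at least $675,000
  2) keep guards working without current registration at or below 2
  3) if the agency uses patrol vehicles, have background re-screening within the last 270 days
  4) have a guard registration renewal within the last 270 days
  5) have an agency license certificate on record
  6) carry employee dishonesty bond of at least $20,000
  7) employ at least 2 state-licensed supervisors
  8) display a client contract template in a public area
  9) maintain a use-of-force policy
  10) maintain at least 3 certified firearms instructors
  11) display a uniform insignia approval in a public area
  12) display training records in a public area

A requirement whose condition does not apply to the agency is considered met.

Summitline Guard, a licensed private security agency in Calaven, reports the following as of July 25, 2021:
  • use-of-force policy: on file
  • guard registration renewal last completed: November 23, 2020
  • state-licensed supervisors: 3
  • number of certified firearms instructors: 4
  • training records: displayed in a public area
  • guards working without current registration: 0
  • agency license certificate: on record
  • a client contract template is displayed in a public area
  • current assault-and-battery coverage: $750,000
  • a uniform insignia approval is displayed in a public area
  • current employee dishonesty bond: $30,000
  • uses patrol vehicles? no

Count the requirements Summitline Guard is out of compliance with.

1. assault-and-battery coverage $750,000 ≥ $675,000 → met
2. guards working without current registration 0 ≤ 2 → met
3. condition 'uses patrol vehicles' does not hold → requirement n/a → met
4. guard registration renewal 244 days ago vs limit 270 → met
5. agency license certificate present → met
6. employee dishonesty bond $30,000 ≥ $20,000 → met
7. state-licensed supervisors 3 ≥ 2 → met
8. client contract template present → met
9. use-of-force policy present → met
10. certified firearms instructors 4 ≥ 3 → met
11. uniform insignia approval present → met
12. training records present → met
Not met: 0 of 12

0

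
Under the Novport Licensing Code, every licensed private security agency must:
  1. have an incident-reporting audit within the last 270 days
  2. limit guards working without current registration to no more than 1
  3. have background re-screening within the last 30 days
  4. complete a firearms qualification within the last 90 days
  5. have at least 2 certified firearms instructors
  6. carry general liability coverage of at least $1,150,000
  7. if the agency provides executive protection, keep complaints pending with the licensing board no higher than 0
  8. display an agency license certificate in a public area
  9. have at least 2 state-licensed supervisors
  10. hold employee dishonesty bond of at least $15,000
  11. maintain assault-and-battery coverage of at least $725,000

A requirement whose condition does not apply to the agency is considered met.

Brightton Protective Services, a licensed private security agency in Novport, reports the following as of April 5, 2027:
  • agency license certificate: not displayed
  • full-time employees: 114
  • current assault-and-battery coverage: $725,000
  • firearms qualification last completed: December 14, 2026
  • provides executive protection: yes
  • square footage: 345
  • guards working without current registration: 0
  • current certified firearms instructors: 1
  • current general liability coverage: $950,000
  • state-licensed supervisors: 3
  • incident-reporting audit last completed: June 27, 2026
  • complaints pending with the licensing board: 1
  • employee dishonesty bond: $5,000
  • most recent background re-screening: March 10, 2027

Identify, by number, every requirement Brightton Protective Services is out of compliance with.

1, 4, 5, 6, 7, 8, 10

1. incident-reporting audit 282 days ago vs limit 270 → not met
2. guards working without current registration 0 ≤ 1 → met
3. background re-screening 26 days ago vs limit 30 → met
4. firearms qualification 112 days ago vs limit 90 → not met
5. certified firearms instructors 1 < 2 → not met
6. general liability coverage $950,000 < $1,150,000 → not met
7. condition 'provides executive protection' holds; complaints pending with the licensing board 1 > 0 → not met
8. agency license certificate absent → not met
9. state-licensed supervisors 3 ≥ 2 → met
10. employee dishonesty bond $5,000 < $15,000 → not met
11. assault-and-battery coverage $725,000 ≥ $725,000 → met
Not met: 1, 4, 5, 6, 7, 8, 10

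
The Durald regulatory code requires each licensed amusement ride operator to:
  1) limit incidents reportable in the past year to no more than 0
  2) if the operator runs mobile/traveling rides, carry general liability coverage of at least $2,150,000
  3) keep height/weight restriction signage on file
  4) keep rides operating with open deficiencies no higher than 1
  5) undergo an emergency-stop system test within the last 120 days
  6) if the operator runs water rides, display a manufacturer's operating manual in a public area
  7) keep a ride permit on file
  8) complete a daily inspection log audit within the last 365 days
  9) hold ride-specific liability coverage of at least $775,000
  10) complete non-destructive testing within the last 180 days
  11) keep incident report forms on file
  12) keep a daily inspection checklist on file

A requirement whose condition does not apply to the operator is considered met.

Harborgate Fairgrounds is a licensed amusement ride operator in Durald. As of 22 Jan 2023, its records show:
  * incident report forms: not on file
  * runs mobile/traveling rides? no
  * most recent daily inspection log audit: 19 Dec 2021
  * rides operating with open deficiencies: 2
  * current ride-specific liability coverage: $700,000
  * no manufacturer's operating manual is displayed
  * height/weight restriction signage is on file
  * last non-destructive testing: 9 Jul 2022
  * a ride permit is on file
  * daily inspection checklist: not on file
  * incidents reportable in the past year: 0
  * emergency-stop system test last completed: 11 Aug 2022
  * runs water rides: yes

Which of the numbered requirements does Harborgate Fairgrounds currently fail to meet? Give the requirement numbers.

1. incidents reportable in the past year 0 ≤ 0 → met
2. condition 'runs mobile/traveling rides' does not hold → requirement n/a → met
3. height/weight restriction signage present → met
4. rides operating with open deficiencies 2 > 1 → not met
5. emergency-stop system test 164 days ago vs limit 120 → not met
6. condition 'runs water rides' holds; manufacturer's operating manual absent → not met
7. ride permit present → met
8. daily inspection log audit 399 days ago vs limit 365 → not met
9. ride-specific liability coverage $700,000 < $775,000 → not met
10. non-destructive testing 197 days ago vs limit 180 → not met
11. incident report forms absent → not met
12. daily inspection checklist absent → not met
Not met: 4, 5, 6, 8, 9, 10, 11, 12

4, 5, 6, 8, 9, 10, 11, 12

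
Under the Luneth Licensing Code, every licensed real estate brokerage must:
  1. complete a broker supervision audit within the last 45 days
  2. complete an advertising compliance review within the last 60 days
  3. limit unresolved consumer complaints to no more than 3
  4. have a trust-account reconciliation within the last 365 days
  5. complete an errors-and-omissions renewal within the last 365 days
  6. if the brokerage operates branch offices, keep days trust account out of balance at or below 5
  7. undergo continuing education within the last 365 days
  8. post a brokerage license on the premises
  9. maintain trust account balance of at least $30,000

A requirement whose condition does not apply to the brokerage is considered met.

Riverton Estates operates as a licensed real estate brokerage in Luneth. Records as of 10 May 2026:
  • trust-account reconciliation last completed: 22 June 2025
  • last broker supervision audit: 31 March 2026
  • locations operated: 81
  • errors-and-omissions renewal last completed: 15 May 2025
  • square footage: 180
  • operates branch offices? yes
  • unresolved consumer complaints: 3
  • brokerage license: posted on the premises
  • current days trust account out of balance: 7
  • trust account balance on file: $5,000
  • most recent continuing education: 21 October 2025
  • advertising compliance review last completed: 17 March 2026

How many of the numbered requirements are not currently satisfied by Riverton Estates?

1. broker supervision audit 40 days ago vs limit 45 → met
2. advertising compliance review 54 days ago vs limit 60 → met
3. unresolved consumer complaints 3 ≤ 3 → met
4. trust-account reconciliation 322 days ago vs limit 365 → met
5. errors-and-omissions renewal 360 days ago vs limit 365 → met
6. condition 'operates branch offices' holds; days trust account out of balance 7 > 5 → not met
7. continuing education 201 days ago vs limit 365 → met
8. brokerage license present → met
9. trust account balance $5,000 < $30,000 → not met
Not met: 2 of 9

2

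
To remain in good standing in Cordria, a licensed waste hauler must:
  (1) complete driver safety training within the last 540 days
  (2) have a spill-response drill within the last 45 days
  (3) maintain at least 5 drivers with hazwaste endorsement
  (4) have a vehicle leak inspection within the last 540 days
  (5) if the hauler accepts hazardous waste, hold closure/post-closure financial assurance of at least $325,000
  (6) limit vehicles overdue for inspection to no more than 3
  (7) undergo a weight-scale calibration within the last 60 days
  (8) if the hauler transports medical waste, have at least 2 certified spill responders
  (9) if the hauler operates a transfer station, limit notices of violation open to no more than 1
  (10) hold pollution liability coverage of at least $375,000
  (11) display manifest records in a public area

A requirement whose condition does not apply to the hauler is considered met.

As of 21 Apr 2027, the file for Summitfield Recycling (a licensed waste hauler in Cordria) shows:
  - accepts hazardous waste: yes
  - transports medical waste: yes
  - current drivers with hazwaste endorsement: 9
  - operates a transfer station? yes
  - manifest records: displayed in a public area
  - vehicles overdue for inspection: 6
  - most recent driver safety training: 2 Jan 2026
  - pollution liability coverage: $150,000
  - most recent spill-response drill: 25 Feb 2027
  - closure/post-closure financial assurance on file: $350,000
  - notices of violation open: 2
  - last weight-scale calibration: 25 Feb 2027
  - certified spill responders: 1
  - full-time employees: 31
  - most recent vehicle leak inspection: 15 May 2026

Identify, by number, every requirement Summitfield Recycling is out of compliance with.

1. driver safety training 474 days ago vs limit 540 → met
2. spill-response drill 55 days ago vs limit 45 → not met
3. drivers with hazwaste endorsement 9 ≥ 5 → met
4. vehicle leak inspection 341 days ago vs limit 540 → met
5. condition 'accepts hazardous waste' holds; closure/post-closure financial assurance $350,000 ≥ $325,000 → met
6. vehicles overdue for inspection 6 > 3 → not met
7. weight-scale calibration 55 days ago vs limit 60 → met
8. condition 'transports medical waste' holds; certified spill responders 1 < 2 → not met
9. condition 'operates a transfer station' holds; notices of violation open 2 > 1 → not met
10. pollution liability coverage $150,000 < $375,000 → not met
11. manifest records present → met
Not met: 2, 6, 8, 9, 10

2, 6, 8, 9, 10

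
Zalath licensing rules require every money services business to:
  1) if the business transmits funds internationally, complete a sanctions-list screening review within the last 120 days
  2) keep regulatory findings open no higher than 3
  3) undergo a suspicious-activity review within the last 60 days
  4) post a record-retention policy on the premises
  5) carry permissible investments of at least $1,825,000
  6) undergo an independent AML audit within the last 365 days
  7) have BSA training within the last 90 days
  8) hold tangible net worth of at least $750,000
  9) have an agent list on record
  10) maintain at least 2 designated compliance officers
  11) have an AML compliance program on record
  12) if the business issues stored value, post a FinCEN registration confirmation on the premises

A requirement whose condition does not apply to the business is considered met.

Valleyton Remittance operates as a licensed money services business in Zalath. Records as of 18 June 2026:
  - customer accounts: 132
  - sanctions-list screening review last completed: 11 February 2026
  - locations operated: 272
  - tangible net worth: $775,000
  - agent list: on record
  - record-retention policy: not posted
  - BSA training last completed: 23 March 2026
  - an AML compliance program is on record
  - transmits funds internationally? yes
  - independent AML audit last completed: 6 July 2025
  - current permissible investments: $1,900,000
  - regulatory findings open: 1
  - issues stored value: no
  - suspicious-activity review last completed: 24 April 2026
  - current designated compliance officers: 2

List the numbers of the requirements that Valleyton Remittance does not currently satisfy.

1. condition 'transmits funds internationally' holds; sanctions-list screening review 127 days ago vs limit 120 → not met
2. regulatory findings open 1 ≤ 3 → met
3. suspicious-activity review 55 days ago vs limit 60 → met
4. record-retention policy absent → not met
5. permissible investments $1,900,000 ≥ $1,825,000 → met
6. independent AML audit 347 days ago vs limit 365 → met
7. BSA training 87 days ago vs limit 90 → met
8. tangible net worth $775,000 ≥ $750,000 → met
9. agent list present → met
10. designated compliance officers 2 ≥ 2 → met
11. AML compliance program present → met
12. condition 'issues stored value' does not hold → requirement n/a → met
Not met: 1, 4

1, 4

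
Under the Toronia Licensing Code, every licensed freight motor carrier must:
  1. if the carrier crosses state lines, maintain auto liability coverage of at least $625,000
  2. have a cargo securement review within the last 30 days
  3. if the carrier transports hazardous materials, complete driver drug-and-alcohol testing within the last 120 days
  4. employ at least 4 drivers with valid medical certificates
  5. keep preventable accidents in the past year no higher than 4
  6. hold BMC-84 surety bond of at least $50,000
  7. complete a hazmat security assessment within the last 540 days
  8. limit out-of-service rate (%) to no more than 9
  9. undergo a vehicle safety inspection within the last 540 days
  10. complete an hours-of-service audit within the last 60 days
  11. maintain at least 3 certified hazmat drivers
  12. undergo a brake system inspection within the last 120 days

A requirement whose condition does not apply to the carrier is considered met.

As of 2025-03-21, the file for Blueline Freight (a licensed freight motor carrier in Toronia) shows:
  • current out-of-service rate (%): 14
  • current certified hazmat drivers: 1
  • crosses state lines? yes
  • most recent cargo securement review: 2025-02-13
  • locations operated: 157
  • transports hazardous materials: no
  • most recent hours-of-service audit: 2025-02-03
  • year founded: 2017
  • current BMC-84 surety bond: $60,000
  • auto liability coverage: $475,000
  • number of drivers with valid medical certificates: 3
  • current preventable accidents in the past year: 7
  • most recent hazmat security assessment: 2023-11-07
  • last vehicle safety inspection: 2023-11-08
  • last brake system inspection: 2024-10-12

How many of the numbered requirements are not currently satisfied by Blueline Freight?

7

1. condition 'crosses state lines' holds; auto liability coverage $475,000 < $625,000 → not met
2. cargo securement review 36 days ago vs limit 30 → not met
3. condition 'transports hazardous materials' does not hold → requirement n/a → met
4. drivers with valid medical certificates 3 < 4 → not met
5. preventable accidents in the past year 7 > 4 → not met
6. BMC-84 surety bond $60,000 ≥ $50,000 → met
7. hazmat security assessment 500 days ago vs limit 540 → met
8. out-of-service rate (%) 14 > 9 → not met
9. vehicle safety inspection 499 days ago vs limit 540 → met
10. hours-of-service audit 46 days ago vs limit 60 → met
11. certified hazmat drivers 1 < 3 → not met
12. brake system inspection 160 days ago vs limit 120 → not met
Not met: 7 of 12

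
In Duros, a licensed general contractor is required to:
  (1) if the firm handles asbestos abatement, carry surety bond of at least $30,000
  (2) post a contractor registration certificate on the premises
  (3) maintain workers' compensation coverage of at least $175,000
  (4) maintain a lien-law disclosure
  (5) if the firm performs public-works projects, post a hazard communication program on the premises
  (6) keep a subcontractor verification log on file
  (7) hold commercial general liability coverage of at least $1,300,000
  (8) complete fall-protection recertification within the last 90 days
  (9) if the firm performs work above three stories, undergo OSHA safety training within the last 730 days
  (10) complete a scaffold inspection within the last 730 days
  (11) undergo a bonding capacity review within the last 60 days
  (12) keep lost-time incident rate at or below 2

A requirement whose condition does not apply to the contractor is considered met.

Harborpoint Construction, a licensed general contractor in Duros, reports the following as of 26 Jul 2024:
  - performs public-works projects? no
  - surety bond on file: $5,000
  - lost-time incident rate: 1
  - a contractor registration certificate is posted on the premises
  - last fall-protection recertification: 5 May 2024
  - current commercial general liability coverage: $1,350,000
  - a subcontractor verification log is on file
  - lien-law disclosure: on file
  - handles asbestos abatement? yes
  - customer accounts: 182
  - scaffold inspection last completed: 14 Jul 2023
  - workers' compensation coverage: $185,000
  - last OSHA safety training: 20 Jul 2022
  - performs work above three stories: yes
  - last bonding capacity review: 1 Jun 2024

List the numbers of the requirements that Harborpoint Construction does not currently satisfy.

1, 9

1. condition 'handles asbestos abatement' holds; surety bond $5,000 < $30,000 → not met
2. contractor registration certificate present → met
3. workers' compensation coverage $185,000 ≥ $175,000 → met
4. lien-law disclosure present → met
5. condition 'performs public-works projects' does not hold → requirement n/a → met
6. subcontractor verification log present → met
7. commercial general liability coverage $1,350,000 ≥ $1,300,000 → met
8. fall-protection recertification 82 days ago vs limit 90 → met
9. condition 'performs work above three stories' holds; OSHA safety training 737 days ago vs limit 730 → not met
10. scaffold inspection 378 days ago vs limit 730 → met
11. bonding capacity review 55 days ago vs limit 60 → met
12. lost-time incident rate 1 ≤ 2 → met
Not met: 1, 9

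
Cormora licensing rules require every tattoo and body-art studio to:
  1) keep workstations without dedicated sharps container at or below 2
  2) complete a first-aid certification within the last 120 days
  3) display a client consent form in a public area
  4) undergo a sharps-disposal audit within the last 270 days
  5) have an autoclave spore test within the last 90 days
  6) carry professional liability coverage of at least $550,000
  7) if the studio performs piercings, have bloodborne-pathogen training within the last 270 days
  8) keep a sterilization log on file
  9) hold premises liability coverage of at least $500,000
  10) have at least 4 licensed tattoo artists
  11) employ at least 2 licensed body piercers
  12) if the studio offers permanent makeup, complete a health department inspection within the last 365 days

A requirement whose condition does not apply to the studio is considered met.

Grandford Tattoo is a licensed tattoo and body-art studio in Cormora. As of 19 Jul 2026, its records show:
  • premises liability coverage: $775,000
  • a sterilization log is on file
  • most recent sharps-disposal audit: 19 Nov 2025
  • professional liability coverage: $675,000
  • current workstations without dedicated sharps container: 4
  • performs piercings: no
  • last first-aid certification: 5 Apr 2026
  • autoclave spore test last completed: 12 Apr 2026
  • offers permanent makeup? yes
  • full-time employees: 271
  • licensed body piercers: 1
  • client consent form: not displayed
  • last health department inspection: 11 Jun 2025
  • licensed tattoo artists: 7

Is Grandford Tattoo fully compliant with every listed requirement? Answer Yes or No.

No

1. workstations without dedicated sharps container 4 > 2 → not met
2. first-aid certification 105 days ago vs limit 120 → met
3. client consent form absent → not met
4. sharps-disposal audit 242 days ago vs limit 270 → met
5. autoclave spore test 98 days ago vs limit 90 → not met
6. professional liability coverage $675,000 ≥ $550,000 → met
7. condition 'performs piercings' does not hold → requirement n/a → met
8. sterilization log present → met
9. premises liability coverage $775,000 ≥ $500,000 → met
10. licensed tattoo artists 7 ≥ 4 → met
11. licensed body piercers 1 < 2 → not met
12. condition 'offers permanent makeup' holds; health department inspection 403 days ago vs limit 365 → not met
Not met: 1, 3, 5, 11, 12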